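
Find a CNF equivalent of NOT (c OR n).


Step 1: Apply De Morgan: ¬(c ∨ n) = ¬c ∧ ¬n.

(NOT c) AND (NOT n)


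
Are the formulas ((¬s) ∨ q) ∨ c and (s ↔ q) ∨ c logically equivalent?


Compare truth tables:
c | q | s | φ | ψ
-----------------
F | F | F | T | T
T | F | F | T | T
F | T | F | T | F
T | T | F | T | T
F | F | T | F | F
T | F | T | T | T
F | T | T | T | T
T | T | T | T | T
They differ at row 3 (c=F, q=T, s=F): φ=T but ψ=F.

No, they are not logically equivalent.


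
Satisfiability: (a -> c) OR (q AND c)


Search for a satisfying assignment over {a, c, q}.
Try a=F, c=F, q=F: the formula evaluates to T.
A satisfying assignment exists.

Satisfiable.


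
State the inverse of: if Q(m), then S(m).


The inverse of (P → Q) is (¬P → ¬Q). It is equivalent to the converse, not to the original.
Here P = 'Q(m)' and Q = 'S(m)'.

If not (Q(m)), then not (S(m)).


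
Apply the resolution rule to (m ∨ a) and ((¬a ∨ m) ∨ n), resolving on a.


The clauses contain complementary literals a and ¬a.
Resolution eliminates this pair and disjoins the remaining literals (merging duplicates).

(m ∨ n)


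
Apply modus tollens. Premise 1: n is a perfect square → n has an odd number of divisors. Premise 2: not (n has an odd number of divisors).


Modus tollens: from (P → Q) and ¬Q, infer ¬P.
Q = 'n has an odd number of divisors' is denied; since P → Q, P must also fail.

Not (n is a perfect square).


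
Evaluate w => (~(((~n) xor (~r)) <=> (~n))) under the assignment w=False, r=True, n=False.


Substitute w=False, r=True, n=False:
~n = True
~r = False
(~n) xor (~r) = True xor False = True
~n = True
((~n) xor (~r)) <=> (~n) = True <=> True = True
~(((~n) xor (~r)) <=> (~n)) = False
w => (~(((~n) xor (~r)) <=> (~n))) = False => False = True

True


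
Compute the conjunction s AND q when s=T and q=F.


Conjunction is true only when both operands are true.
Substitute: s=T, q=F.
T AND F evaluates to F.

F


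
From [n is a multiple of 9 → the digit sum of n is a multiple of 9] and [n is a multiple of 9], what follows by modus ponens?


Modus ponens: from (P → Q) and P, infer Q.
P = 'n is a multiple of 9' is asserted, and P → Q holds, so Q follows.

the digit sum of n is a multiple of 9.


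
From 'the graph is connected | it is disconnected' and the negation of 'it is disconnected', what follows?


Disjunctive syllogism: from (P ∨ Q) and ¬P, infer Q.
One disjunct, 'it is disconnected', is ruled out; the other must hold.

the graph is connected


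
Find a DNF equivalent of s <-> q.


Step 1: s ↔ q is true exactly when both agree: (s ∧ q) ∨ (¬s ∧ ¬q).

(s AND q) OR ((NOT s) AND (NOT q))


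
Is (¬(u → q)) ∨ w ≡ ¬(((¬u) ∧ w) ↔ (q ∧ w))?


Compare truth tables:
q | u | w | φ | ψ
-----------------
F | F | F | F | F
T | F | F | F | F
F | T | F | T | F
T | T | F | F | F
F | F | T | T | T
T | F | T | T | F
F | T | T | T | F
T | T | T | T | T
They differ at row 3 (q=F, u=T, w=F): φ=T but ψ=F.

No, they are not logically equivalent.


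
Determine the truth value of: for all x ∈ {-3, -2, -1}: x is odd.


Evaluate the predicate on each element: -3:T, -2:F, -1:T.
Counterexample x = -2 fails the predicate.

F


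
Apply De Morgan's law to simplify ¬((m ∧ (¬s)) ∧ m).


De Morgan: the negation of a conjunction is the disjunction of the negations.
Distribute ¬ across ∧, flipping it to ∨, and negate each literal.

((¬m) ∨ s) ∨ (¬m)


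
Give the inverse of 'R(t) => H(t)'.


The inverse of (P → Q) is (¬P → ¬Q). It is equivalent to the converse, not to the original.
Here P = 'R(t)' and Q = 'H(t)'.

If not (R(t)), then not (H(t)).


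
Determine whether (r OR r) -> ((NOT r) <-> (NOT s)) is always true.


Build the truth table over {r, s}:
r | s | φ
---------
F | F | T
T | F | F
F | T | T
T | T | T
Counterexample at row 2: with r=T, s=F, the formula is F.

No, it is not a tautology.


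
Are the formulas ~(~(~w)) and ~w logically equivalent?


Compare truth tables:
w | φ | ψ
---------
False | True | True
True | False | False
The columns φ and ψ agree on every row.

Yes, they are logically equivalent.


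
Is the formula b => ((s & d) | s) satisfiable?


Search for a satisfying assignment over {b, d, s}.
Try b=False, d=False, s=False: the formula evaluates to True.
A satisfying assignment exists.

Satisfiable.


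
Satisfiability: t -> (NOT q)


Search for a satisfying assignment over {q, t}.
Try q=F, t=F: the formula evaluates to T.
A satisfying assignment exists.

Satisfiable.


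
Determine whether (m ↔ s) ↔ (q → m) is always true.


Build the truth table over {m, q, s}:
m | q | s | φ
-------------
F | F | F | T
T | F | F | F
F | T | F | F
T | T | F | F
F | F | T | F
T | F | T | T
F | T | T | T
T | T | T | T
Counterexample at row 2: with m=T, q=F, s=F, the formula is F.

No, it is not a tautology.


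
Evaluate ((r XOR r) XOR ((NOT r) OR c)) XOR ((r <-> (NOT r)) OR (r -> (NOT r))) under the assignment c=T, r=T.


Substitute c=T, r=T:
r XOR r = T XOR T = F
NOT r = F
(NOT r) OR c = F OR T = T
(r XOR r) XOR ((NOT r) OR c) = F XOR T = T
NOT r = F
r <-> (NOT r) = T <-> F = F
NOT r = F
r -> (NOT r) = T -> F = F
(r <-> (NOT r)) OR (r -> (NOT r)) = F OR F = F
((r XOR r) XOR ((NOT r) OR c)) XOR ((r <-> (NOT r)) OR (r -> (NOT r))) = T XOR F = T

T


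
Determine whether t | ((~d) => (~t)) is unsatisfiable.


Truth table over {d, t}:
d | t | φ
---------
False | False | True
True | False | True
False | True | True
True | True | True
Satisfying assignment at row 1: d=False, t=False gives True.

No, it is not a contradiction.


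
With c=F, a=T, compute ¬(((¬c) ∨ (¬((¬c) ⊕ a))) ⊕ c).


Substitute c=F, a=T:
¬c = T
¬c = T
(¬c) ⊕ a = T ⊕ T = F
¬((¬c) ⊕ a) = T
(¬c) ∨ (¬((¬c) ⊕ a)) = T ∨ T = T
((¬c) ∨ (¬((¬c) ⊕ a))) ⊕ c = T ⊕ F = T
¬(((¬c) ∨ (¬((¬c) ⊕ a))) ⊕ c) = F

F


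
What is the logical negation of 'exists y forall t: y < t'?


Negation flips each quantifier (∀↔∃) and negates the inner predicate.
¬(exists y forall t: φ) = forall y exists t: ¬φ.

forall y exists t: ~(y < t)


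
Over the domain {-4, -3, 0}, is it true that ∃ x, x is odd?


Evaluate the predicate on each element: -4:F, -3:T, 0:F.
Witness x = -3 satisfies the predicate.

T


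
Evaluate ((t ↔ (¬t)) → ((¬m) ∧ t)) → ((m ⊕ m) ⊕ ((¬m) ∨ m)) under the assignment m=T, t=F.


Substitute m=T, t=F:
¬t = T
t ↔ (¬t) = F ↔ T = F
¬m = F
(¬m) ∧ t = F ∧ F = F
(t ↔ (¬t)) → ((¬m) ∧ t) = F → F = T
m ⊕ m = T ⊕ T = F
¬m = F
(¬m) ∨ m = F ∨ T = T
(m ⊕ m) ⊕ ((¬m) ∨ m) = F ⊕ T = T
((t ↔ (¬t)) → ((¬m) ∧ t)) → ((m ⊕ m) ⊕ ((¬m) ∨ m)) = T → T = T

T


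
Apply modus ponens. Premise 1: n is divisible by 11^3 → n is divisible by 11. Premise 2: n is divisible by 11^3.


Modus ponens: from (P → Q) and P, infer Q.
P = 'n is divisible by 11^3' is asserted, and P → Q holds, so Q follows.

n is divisible by 11.


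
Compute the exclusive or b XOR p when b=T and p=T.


Exclusive or is true when exactly one operand is true.
Substitute: b=T, p=T.
T XOR T evaluates to F.

F


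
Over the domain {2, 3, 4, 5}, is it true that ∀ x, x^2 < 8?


Evaluate the predicate on each element: 2:T, 3:F, 4:F, 5:F.
Counterexample x = 3 fails the predicate.

F


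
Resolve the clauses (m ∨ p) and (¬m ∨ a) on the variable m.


The clauses contain complementary literals m and ¬m.
Resolution eliminates this pair and disjoins the remaining literals (merging duplicates).

(p ∨ a)


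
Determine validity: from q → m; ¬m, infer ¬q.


This matches the form of modus tollens: the conclusion follows in every model of the premises.

Valid.


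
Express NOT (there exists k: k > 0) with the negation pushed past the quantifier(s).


¬(for all x: φ) = there exists x: ¬φ, and ¬(there exists x: φ) = for all x: ¬φ.
Apply to the existential statement.

for all k: NOT(k > 0)


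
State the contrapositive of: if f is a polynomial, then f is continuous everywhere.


The contrapositive of (P → Q) is (¬Q → ¬P); it is logically equivalent to the original.
Here P = 'f is a polynomial' and Q = 'f is continuous everywhere'.

If not (f is continuous everywhere), then not (f is a polynomial).


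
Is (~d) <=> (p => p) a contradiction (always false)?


Truth table over {d, p}:
d | p | φ
---------
False | False | True
True | False | False
False | True | True
True | True | False
Satisfying assignment at row 1: d=False, p=False gives True.

No, it is not a contradiction.


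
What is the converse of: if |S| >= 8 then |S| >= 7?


The converse of (P → Q) is (Q → P). It is not in general equivalent to the original.
Here P = '|S| >= 8' and Q = '|S| >= 7'.

If |S| >= 7, then |S| >= 8.


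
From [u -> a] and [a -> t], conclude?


Hypothetical syllogism: from (P → Q) and (Q → R), infer (P → R).
Chain the two implications through the shared middle term 'a'.

u -> t


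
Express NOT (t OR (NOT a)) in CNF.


Step 1: Apply De Morgan: ¬(t ∨ (¬a)) = ¬t ∧ ¬(¬a).
Step 2: Eliminate any double negations (¬¬X = X).

(NOT t) AND a


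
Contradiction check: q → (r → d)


Truth table over {d, q, r}:
d | q | r | φ
-------------
F | F | F | T
T | F | F | T
F | T | F | T
T | T | F | T
F | F | T | T
T | F | T | T
F | T | T | F
T | T | T | T
Satisfying assignment at row 1: d=F, q=F, r=F gives T.

No, it is not a contradiction.


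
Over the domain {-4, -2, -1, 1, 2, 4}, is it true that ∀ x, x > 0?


Evaluate the predicate on each element: -4:F, -2:F, -1:F, 1:T, 2:T, 4:T.
Counterexample x = -4 fails the predicate.

F


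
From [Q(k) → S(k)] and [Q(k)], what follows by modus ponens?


Modus ponens: from (P → Q) and P, infer Q.
P = 'Q(k)' is asserted, and P → Q holds, so Q follows.

S(k).


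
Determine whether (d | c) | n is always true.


Build the truth table over {c, d, n}:
c | d | n | φ
-------------
False | False | False | False
True | False | False | True
False | True | False | True
True | True | False | True
False | False | True | True
True | False | True | True
False | True | True | True
True | True | True | True
Counterexample at row 1: with c=False, d=False, n=False, the formula is False.

No, it is not a tautology.


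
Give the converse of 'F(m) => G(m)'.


The converse of (P → Q) is (Q → P). It is not in general equivalent to the original.
Here P = 'F(m)' and Q = 'G(m)'.

If G(m), then F(m).


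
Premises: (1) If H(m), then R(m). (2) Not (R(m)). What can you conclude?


Modus tollens: from (P → Q) and ¬Q, infer ¬P.
Q = 'R(m)' is denied; since P → Q, P must also fail.

Not (H(m)).


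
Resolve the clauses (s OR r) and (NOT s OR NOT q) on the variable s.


The clauses contain complementary literals s and NOTs.
Resolution eliminates this pair and disjoins the remaining literals (merging duplicates).

(r OR NOT q)


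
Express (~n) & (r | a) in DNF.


Step 1: Distribute ∧ over ∨: (¬n) ∧ (r ∨ a) = ((¬n) ∧ r) ∨ ((¬n) ∧ a).

((~n) & r) | ((~n) & a)


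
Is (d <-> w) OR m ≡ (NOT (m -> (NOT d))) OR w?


Compare truth tables:
d | m | w | φ | ψ
-----------------
F | F | F | T | F
T | F | F | F | F
F | T | F | T | F
T | T | F | T | T
F | F | T | F | T
T | F | T | T | T
F | T | T | T | T
T | T | T | T | T
They differ at row 1 (d=F, m=F, w=F): φ=T but ψ=F.

No, they are not logically equivalent.


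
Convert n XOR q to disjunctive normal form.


Step 1: n ⊕ q is true exactly when they disagree: (n ∧ ¬q) ∨ (¬n ∧ q).

(n AND (NOT q)) OR ((NOT n) AND q)


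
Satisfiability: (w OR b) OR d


Search for a satisfying assignment over {b, d, w}.
Try b=T, d=F, w=F: the formula evaluates to T.
A satisfying assignment exists.

Satisfiable.


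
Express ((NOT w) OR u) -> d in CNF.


Step 1: Rewrite as ¬((¬w) ∨ u) ∨ d = (¬(¬w) ∧ ¬u) ∨ d.
Step 2: Distribute ∨ over ∧.
Step 3: Eliminate any double negations (¬¬X = X).

(w OR d) AND ((NOT u) OR d)


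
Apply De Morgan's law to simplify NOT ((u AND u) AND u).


De Morgan: the negation of a conjunction is the disjunction of the negations.
Distribute NOT across AND, flipping it to OR, and negate each literal.

((NOT u) OR (NOT u)) OR (NOT u)


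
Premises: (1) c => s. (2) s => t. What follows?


Hypothetical syllogism: from (P → Q) and (Q → R), infer (P → R).
Chain the two implications through the shared middle term 's'.

c => t


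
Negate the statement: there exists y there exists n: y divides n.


Negation flips each quantifier (∀↔∃) and negates the inner predicate.
¬(there exists y there exists n: φ) = for all y for all n: ¬φ.

for all y for all n: NOT(y divides n)


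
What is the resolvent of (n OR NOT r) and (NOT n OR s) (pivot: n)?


The clauses contain complementary literals n and NOTn.
Resolution eliminates this pair and disjoins the remaining literals (merging duplicates).

(NOT r OR s)


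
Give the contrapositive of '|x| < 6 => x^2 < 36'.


The contrapositive of (P → Q) is (¬Q → ¬P); it is logically equivalent to the original.
Here P = '|x| < 6' and Q = 'x^2 < 36'.

If not (x^2 < 36), then not (|x| < 6).


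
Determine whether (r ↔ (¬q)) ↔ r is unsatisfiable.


Truth table over {q, r}:
q | r | φ
---------
F | F | T
T | F | F
F | T | T
T | T | F
Satisfying assignment at row 1: q=F, r=F gives T.

No, it is not a contradiction.


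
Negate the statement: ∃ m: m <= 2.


¬(∀ x: φ) = ∃ x: ¬φ, and ¬(∃ x: φ) = ∀ x: ¬φ.
Apply to the existential statement.

∀ m: ¬(m <= 2)


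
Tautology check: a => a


Build the truth table over {a}:
a | φ
-----
False | True
True | True
Every row evaluates to true.

Yes, it is a tautology.


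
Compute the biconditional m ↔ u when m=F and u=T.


Biconditional is true when both operands have the same truth value.
Substitute: m=F, u=T.
F ↔ T evaluates to F.

F


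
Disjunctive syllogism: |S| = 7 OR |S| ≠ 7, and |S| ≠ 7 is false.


Disjunctive syllogism: from (P ∨ Q) and ¬P, infer Q.
One disjunct, '|S| ≠ 7', is ruled out; the other must hold.

|S| = 7


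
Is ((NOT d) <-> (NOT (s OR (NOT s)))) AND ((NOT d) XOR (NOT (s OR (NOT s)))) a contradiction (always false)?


Truth table over {d, s}:
d | s | φ
---------
F | F | F
T | F | F
F | T | F
T | T | F
Every row is false.

Yes, it is a contradiction.


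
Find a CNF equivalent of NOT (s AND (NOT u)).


Step 1: Apply De Morgan: ¬(s ∧ (¬u)) = ¬s ∨ ¬(¬u).
Step 2: Eliminate any double negations (¬¬X = X).

(NOT s) OR u


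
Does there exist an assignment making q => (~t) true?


Search for a satisfying assignment over {q, t}.
Try q=False, t=False: the formula evaluates to True.
A satisfying assignment exists.

Satisfiable.


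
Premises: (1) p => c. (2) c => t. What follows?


Hypothetical syllogism: from (P → Q) and (Q → R), infer (P → R).
Chain the two implications through the shared middle term 'c'.

p => t


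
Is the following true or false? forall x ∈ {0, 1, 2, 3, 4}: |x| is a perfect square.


Evaluate the predicate on each element: 0:True, 1:True, 2:False, 3:False, 4:True.
Counterexample x = 2 fails the predicate.

False


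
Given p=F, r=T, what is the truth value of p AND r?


Conjunction is true only when both operands are true.
Substitute: p=F, r=T.
F AND T evaluates to F.

F


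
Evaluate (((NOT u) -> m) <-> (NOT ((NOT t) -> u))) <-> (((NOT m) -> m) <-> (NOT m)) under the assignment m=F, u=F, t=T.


Substitute m=F, u=F, t=T:
… (earlier sub-steps elided)
(NOT u) -> m = T -> F = F
NOT t = F
(NOT t) -> u = F -> F = T
NOT ((NOT t) -> u) = F
((NOT u) -> m) <-> (NOT ((NOT t) -> u)) = F <-> F = T
NOT m = T
(NOT m) -> m = T -> F = F
NOT m = T
((NOT m) -> m) <-> (NOT m) = F <-> T = F
(((NOT u) -> m) <-> (NOT ((NOT t) -> u))) <-> (((NOT m) -> m) <-> (NOT m)) = T <-> F = F

F


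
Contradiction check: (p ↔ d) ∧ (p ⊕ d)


Truth table over {d, p}:
d | p | φ
---------
F | F | F
T | F | F
F | T | F
T | T | F
Every row is false.

Yes, it is a contradiction.


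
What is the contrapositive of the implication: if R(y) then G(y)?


The contrapositive of (P → Q) is (¬Q → ¬P); it is logically equivalent to the original.
Here P = 'R(y)' and Q = 'G(y)'.

If not (G(y)), then not (R(y)).


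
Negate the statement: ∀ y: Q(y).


¬(∀ x: φ) = ∃ x: ¬φ, and ¬(∃ x: φ) = ∀ x: ¬φ.
Apply to the universal statement.

∃ y: ¬(Q(y))


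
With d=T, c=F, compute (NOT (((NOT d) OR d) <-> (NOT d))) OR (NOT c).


Substitute d=T, c=F:
NOT d = F
(NOT d) OR d = F OR T = T
NOT d = F
((NOT d) OR d) <-> (NOT d) = T <-> F = F
NOT (((NOT d) OR d) <-> (NOT d)) = T
NOT c = T
(NOT (((NOT d) OR d) <-> (NOT d))) OR (NOT c) = T OR T = T

T


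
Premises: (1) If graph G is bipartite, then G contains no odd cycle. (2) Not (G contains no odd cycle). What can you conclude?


Modus tollens: from (P → Q) and ¬Q, infer ¬P.
Q = 'G contains no odd cycle' is denied; since P → Q, P must also fail.

Not (graph G is bipartite).


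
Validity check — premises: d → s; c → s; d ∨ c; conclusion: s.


This matches the form of proof by cases: the conclusion follows in every model of the premises.

Valid.


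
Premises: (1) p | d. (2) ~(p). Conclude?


Disjunctive syllogism: from (P ∨ Q) and ¬P, infer Q.
One disjunct, 'p', is ruled out; the other must hold.

d


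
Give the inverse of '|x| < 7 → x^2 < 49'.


The inverse of (P → Q) is (¬P → ¬Q). It is equivalent to the converse, not to the original.
Here P = '|x| < 7' and Q = 'x^2 < 49'.

If not (|x| < 7), then not (x^2 < 49).


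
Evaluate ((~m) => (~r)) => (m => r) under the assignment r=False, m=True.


Substitute r=False, m=True:
~m = False
~r = True
(~m) => (~r) = False => True = True
m => r = True => False = False
((~m) => (~r)) => (m => r) = True => False = False

False


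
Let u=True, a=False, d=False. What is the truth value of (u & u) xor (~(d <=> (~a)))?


Substitute u=True, a=False, d=False:
u & u = True & True = True
~a = True
d <=> (~a) = False <=> True = False
~(d <=> (~a)) = True
(u & u) xor (~(d <=> (~a))) = True xor True = False

False


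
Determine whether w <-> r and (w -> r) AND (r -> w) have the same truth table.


Compare truth tables:
r | w | φ | ψ
-------------
F | F | T | T
T | F | F | F
F | T | F | F
T | T | T | T
The columns φ and ψ agree on every row.

Yes, they are logically equivalent.


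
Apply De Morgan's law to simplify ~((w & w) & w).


De Morgan: the negation of a conjunction is the disjunction of the negations.
Distribute ~ across &, flipping it to |, and negate each literal.

((~w) | (~w)) | (~w)


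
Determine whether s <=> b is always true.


Build the truth table over {b, s}:
b | s | φ
---------
False | False | True
True | False | False
False | True | False
True | True | True
Counterexample at row 2: with b=True, s=False, the formula is False.

No, it is not a tautology.


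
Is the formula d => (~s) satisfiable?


Search for a satisfying assignment over {d, s}.
Try d=False, s=False: the formula evaluates to True.
A satisfying assignment exists.

Satisfiable.


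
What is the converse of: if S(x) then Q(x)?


The converse of (P → Q) is (Q → P). It is not in general equivalent to the original.
Here P = 'S(x)' and Q = 'Q(x)'.

If Q(x), then S(x).


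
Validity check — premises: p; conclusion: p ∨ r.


This matches the form of disjunction introduction: the conclusion follows in every model of the premises.

Valid.


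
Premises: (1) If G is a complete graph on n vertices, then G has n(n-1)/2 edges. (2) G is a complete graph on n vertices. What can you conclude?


Modus ponens: from (P → Q) and P, infer Q.
P = 'G is a complete graph on n vertices' is asserted, and P → Q holds, so Q follows.

G has n(n-1)/2 edges.


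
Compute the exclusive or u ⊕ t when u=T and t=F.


Exclusive or is true when exactly one operand is true.
Substitute: u=T, t=F.
T ⊕ F evaluates to T.

T


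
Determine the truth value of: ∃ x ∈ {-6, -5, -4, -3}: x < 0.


Evaluate the predicate on each element: -6:T, -5:T, -4:T, -3:T.
Witness x = -6 satisfies the predicate.

T


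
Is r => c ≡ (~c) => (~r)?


Compare truth tables:
c | r | φ | ψ
-------------
False | False | True | True
True | False | True | True
False | True | False | False
True | True | True | True
The columns φ and ψ agree on every row.

Yes, they are logically equivalent.


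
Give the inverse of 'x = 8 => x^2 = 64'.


The inverse of (P → Q) is (¬P → ¬Q). It is equivalent to the converse, not to the original.
Here P = 'x = 8' and Q = 'x^2 = 64'.

If not (x = 8), then not (x^2 = 64).


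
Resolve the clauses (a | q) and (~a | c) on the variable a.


The clauses contain complementary literals a and ~a.
Resolution eliminates this pair and disjoins the remaining literals (merging duplicates).

(q | c)


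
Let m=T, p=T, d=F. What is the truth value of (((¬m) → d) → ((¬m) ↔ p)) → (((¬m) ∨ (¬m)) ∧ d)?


Substitute m=T, p=T, d=F:
¬m = F
(¬m) → d = F → F = T
¬m = F
(¬m) ↔ p = F ↔ T = F
((¬m) → d) → ((¬m) ↔ p) = T → F = F
¬m = F
¬m = F
(¬m) ∨ (¬m) = F ∨ F = F
((¬m) ∨ (¬m)) ∧ d = F ∧ F = F
(((¬m) → d) → ((¬m) ↔ p)) → (((¬m) ∨ (¬m)) ∧ d) = F → F = T

T


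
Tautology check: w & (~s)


Build the truth table over {s, w}:
s | w | φ
---------
False | False | False
True | False | False
False | True | True
True | True | False
Counterexample at row 1: with s=False, w=False, the formula is False.

No, it is not a tautology.


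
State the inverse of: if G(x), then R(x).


The inverse of (P → Q) is (¬P → ¬Q). It is equivalent to the converse, not to the original.
Here P = 'G(x)' and Q = 'R(x)'.

If not (G(x)), then not (R(x)).


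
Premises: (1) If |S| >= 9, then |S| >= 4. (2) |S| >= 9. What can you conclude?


Modus ponens: from (P → Q) and P, infer Q.
P = '|S| >= 9' is asserted, and P → Q holds, so Q follows.

|S| >= 4.


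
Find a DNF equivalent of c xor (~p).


Step 1: c ⊕ (¬p) is true exactly when they disagree: (c ∧ ¬(¬p)) ∨ (¬c ∧ (¬p)).
Step 2: Eliminate any double negations (¬¬X = X).

(c & p) | ((~c) & (~p))


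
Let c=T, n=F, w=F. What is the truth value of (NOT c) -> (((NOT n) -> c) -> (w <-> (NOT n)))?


Substitute c=T, n=F, w=F:
NOT c = F
NOT n = T
(NOT n) -> c = T -> T = T
NOT n = T
w <-> (NOT n) = F <-> T = F
((NOT n) -> c) -> (w <-> (NOT n)) = T -> F = F
(NOT c) -> (((NOT n) -> c) -> (w <-> (NOT n))) = F -> F = T

T


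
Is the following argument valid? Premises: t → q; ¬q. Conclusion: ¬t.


This matches the form of modus tollens: the conclusion follows in every model of the premises.

Valid.


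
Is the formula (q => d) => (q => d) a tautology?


Build the truth table over {d, q}:
d | q | φ
---------
False | False | True
True | False | True
False | True | True
True | True | True
Every row evaluates to true.

Yes, it is a tautology.


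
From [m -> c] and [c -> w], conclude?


Hypothetical syllogism: from (P → Q) and (Q → R), infer (P → R).
Chain the two implications through the shared middle term 'c'.

m -> w


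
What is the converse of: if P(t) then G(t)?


The converse of (P → Q) is (Q → P). It is not in general equivalent to the original.
Here P = 'P(t)' and Q = 'G(t)'.

If G(t), then P(t).


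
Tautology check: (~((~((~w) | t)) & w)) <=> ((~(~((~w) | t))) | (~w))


Build the truth table over {t, w}:
t | w | φ
---------
False | False | True
True | False | True
False | True | True
True | True | True
Every row evaluates to true.

Yes, it is a tautology.


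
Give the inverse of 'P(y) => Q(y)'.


The inverse of (P → Q) is (¬P → ¬Q). It is equivalent to the converse, not to the original.
Here P = 'P(y)' and Q = 'Q(y)'.

If not (P(y)), then not (Q(y)).


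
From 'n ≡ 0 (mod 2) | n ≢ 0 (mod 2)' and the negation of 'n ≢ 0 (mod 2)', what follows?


Disjunctive syllogism: from (P ∨ Q) and ¬P, infer Q.
One disjunct, 'n ≢ 0 (mod 2)', is ruled out; the other must hold.

n ≡ 0 (mod 2)


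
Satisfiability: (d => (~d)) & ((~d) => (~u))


Search for a satisfying assignment over {d, u}.
Try d=False, u=False: the formula evaluates to True.
A satisfying assignment exists.

Satisfiable.


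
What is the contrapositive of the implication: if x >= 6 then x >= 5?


The contrapositive of (P → Q) is (¬Q → ¬P); it is logically equivalent to the original.
Here P = 'x >= 6' and Q = 'x >= 5'.

If not (x >= 5), then not (x >= 6).


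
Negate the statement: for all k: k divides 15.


¬(for all x: φ) = there exists x: ¬φ, and ¬(there exists x: φ) = for all x: ¬φ.
Apply to the universal statement.

there exists k: NOT(k divides 15)


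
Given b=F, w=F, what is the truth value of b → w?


Implication is false only when antecedent is true and consequent is false.
Substitute: b=F, w=F.
F → F evaluates to T.

T


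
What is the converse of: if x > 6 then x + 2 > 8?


The converse of (P → Q) is (Q → P). It is not in general equivalent to the original.
Here P = 'x > 6' and Q = 'x + 2 > 8'.

If x + 2 > 8, then x > 6.


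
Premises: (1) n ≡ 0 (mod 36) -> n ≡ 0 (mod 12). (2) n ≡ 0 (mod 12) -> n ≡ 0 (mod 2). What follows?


Hypothetical syllogism: from (P → Q) and (Q → R), infer (P → R).
Chain the two implications through the shared middle term 'n ≡ 0 (mod 12)'.

n ≡ 0 (mod 36) -> n ≡ 0 (mod 2)


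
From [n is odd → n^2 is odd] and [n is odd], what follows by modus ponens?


Modus ponens: from (P → Q) and P, infer Q.
P = 'n is odd' is asserted, and P → Q holds, so Q follows.

n^2 is odd.


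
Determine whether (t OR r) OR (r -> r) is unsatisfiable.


Truth table over {r, t}:
r | t | φ
---------
F | F | T
T | F | T
F | T | T
T | T | T
Satisfying assignment at row 1: r=F, t=F gives T.

No, it is not a contradiction.


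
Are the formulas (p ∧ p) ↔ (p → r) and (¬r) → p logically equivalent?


Compare truth tables:
p | r | φ | ψ
-------------
F | F | F | F
T | F | F | T
F | T | F | T
T | T | T | T
They differ at row 2 (p=T, r=F): φ=F but ψ=T.

No, they are not logically equivalent.


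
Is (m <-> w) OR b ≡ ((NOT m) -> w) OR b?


Compare truth tables:
b | m | w | φ | ψ
-----------------
F | F | F | T | F
T | F | F | T | T
F | T | F | F | T
T | T | F | T | T
F | F | T | F | T
T | F | T | T | T
F | T | T | T | T
T | T | T | T | T
They differ at row 1 (b=F, m=F, w=F): φ=T but ψ=F.

No, they are not logically equivalent.


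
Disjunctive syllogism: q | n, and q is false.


Disjunctive syllogism: from (P ∨ Q) and ¬P, infer Q.
One disjunct, 'q', is ruled out; the other must hold.

n


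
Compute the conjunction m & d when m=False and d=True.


Conjunction is true only when both operands are true.
Substitute: m=False, d=True.
False & True evaluates to False.

False


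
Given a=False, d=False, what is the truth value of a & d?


Conjunction is true only when both operands are true.
Substitute: a=False, d=False.
False & False evaluates to False.

False


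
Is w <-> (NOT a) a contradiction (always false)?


Truth table over {a, w}:
a | w | φ
---------
F | F | F
T | F | T
F | T | T
T | T | F
Satisfying assignment at row 2: a=T, w=F gives T.

No, it is not a contradiction.


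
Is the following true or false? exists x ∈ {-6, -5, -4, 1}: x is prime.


Evaluate the predicate on each element: -6:False, -5:False, -4:False, 1:False.
No element satisfies the predicate.

False


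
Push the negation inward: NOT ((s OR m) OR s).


De Morgan: the negation of a disjunction is the conjunction of the negations.
Distribute NOT across OR, flipping it to AND, and negate each literal.

((NOT s) AND (NOT m)) AND (NOT s)


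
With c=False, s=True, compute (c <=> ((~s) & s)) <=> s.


Substitute c=False, s=True:
~s = False
(~s) & s = False & True = False
c <=> ((~s) & s) = False <=> False = True
(c <=> ((~s) & s)) <=> s = True <=> True = True

True


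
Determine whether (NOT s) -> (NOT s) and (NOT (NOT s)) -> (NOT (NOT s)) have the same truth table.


Compare truth tables:
s | φ | ψ
---------
F | T | T
T | T | T
The columns φ and ψ agree on every row.

Yes, they are logically equivalent.


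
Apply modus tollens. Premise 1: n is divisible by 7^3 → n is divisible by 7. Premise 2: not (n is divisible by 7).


Modus tollens: from (P → Q) and ¬Q, infer ¬P.
Q = 'n is divisible by 7' is denied; since P → Q, P must also fail.

Not (n is divisible by 7^3).


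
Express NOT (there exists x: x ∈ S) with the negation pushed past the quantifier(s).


¬(for all x: φ) = there exists x: ¬φ, and ¬(there exists x: φ) = for all x: ¬φ.
Apply to the existential statement.

for all x: NOT(x ∈ S)


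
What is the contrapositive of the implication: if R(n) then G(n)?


The contrapositive of (P → Q) is (¬Q → ¬P); it is logically equivalent to the original.
Here P = 'R(n)' and Q = 'G(n)'.

If not (G(n)), then not (R(n)).


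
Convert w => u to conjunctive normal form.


Step 1: Rewrite w → u as ¬w ∨ u.

(~w) | u


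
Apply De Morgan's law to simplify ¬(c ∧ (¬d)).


De Morgan: the negation of a conjunction is the disjunction of the negations.
Distribute ¬ across ∧, flipping it to ∨, and negate each literal.

(¬c) ∨ d


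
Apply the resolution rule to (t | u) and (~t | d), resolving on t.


The clauses contain complementary literals t and ~t.
Resolution eliminates this pair and disjoins the remaining literals (merging duplicates).

(u | d)


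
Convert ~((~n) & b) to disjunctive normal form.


Step 1: Apply De Morgan: ¬((¬n) ∧ b) = ¬(¬n) ∨ ¬b.
Step 2: Eliminate any double negations (¬¬X = X).

n | (~b)


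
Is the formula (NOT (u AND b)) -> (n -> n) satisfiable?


Search for a satisfying assignment over {b, n, u}.
Try b=F, n=F, u=F: the formula evaluates to T.
A satisfying assignment exists.

Satisfiable.


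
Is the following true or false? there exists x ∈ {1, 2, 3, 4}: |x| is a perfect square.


Evaluate the predicate on each element: 1:T, 2:F, 3:F, 4:T.
Witness x = 1 satisfies the predicate.

T


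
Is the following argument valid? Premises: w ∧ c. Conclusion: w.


This matches the form of conjunction elimination: the conclusion follows in every model of the premises.

Valid.


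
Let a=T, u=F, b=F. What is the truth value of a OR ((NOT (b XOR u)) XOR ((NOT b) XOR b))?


Substitute a=T, u=F, b=F:
b XOR u = F XOR F = F
NOT (b XOR u) = T
NOT b = T
(NOT b) XOR b = T XOR F = T
(NOT (b XOR u)) XOR ((NOT b) XOR b) = T XOR T = F
a OR ((NOT (b XOR u)) XOR ((NOT b) XOR b)) = T OR F = T

T


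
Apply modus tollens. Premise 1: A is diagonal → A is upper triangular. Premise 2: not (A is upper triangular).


Modus tollens: from (P → Q) and ¬Q, infer ¬P.
Q = 'A is upper triangular' is denied; since P → Q, P must also fail.

Not (A is diagonal).


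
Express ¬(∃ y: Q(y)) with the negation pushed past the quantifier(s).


¬(∀ x: φ) = ∃ x: ¬φ, and ¬(∃ x: φ) = ∀ x: ¬φ.
Apply to the existential statement.

∀ y: ¬(Q(y))


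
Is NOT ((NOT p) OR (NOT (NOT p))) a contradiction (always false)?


Truth table over {p}:
p | φ
-----
F | F
T | F
Every row is false.

Yes, it is a contradiction.


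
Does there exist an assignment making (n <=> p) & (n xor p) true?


Check all 4 assignments over {n, p}:
n | p | φ
---------
False | False | False
True | False | False
False | True | False
True | True | False
No assignment makes the formula true.

Unsatisfiable.


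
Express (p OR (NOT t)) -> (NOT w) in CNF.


Step 1: Rewrite as ¬(p ∨ (¬t)) ∨ (¬w) = (¬p ∧ ¬(¬t)) ∨ (¬w).
Step 2: Distribute ∨ over ∧.
Step 3: Eliminate any double negations (¬¬X = X).

((NOT p) OR (NOT w)) AND (t OR (NOT w))


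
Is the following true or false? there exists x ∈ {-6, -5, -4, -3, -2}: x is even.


Evaluate the predicate on each element: -6:T, -5:F, -4:T, -3:F, -2:T.
Witness x = -6 satisfies the predicate.

T


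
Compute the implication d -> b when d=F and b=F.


Implication is false only when antecedent is true and consequent is false.
Substitute: d=F, b=F.
F -> F evaluates to T.

T


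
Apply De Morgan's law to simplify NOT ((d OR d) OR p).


De Morgan: the negation of a disjunction is the conjunction of the negations.
Distribute NOT across OR, flipping it to AND, and negate each literal.

((NOT d) AND (NOT d)) AND (NOT p)


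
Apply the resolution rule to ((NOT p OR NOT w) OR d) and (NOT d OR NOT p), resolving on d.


The clauses contain complementary literals d and NOTd.
Resolution eliminates this pair and disjoins the remaining literals (merging duplicates).

(NOT p OR NOT w)


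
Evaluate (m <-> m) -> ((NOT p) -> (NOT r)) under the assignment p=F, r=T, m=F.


Substitute p=F, r=T, m=F:
m <-> m = F <-> F = T
NOT p = T
NOT r = F
(NOT p) -> (NOT r) = T -> F = F
(m <-> m) -> ((NOT p) -> (NOT r)) = T -> F = F

F


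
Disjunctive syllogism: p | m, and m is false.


Disjunctive syllogism: from (P ∨ Q) and ¬P, infer Q.
One disjunct, 'm', is ruled out; the other must hold.

p


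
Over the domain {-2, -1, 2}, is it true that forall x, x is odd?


Evaluate the predicate on each element: -2:False, -1:True, 2:False.
Counterexample x = -2 fails the predicate.

False


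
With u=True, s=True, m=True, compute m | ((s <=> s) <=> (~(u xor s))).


Substitute u=True, s=True, m=True:
s <=> s = True <=> True = True
u xor s = True xor True = False
~(u xor s) = True
(s <=> s) <=> (~(u xor s)) = True <=> True = True
m | ((s <=> s) <=> (~(u xor s))) = True | True = True

True


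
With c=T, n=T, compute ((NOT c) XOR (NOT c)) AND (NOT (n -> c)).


Substitute c=T, n=T:
NOT c = F
NOT c = F
(NOT c) XOR (NOT c) = F XOR F = F
n -> c = T -> T = T
NOT (n -> c) = F
((NOT c) XOR (NOT c)) AND (NOT (n -> c)) = F AND F = F

F


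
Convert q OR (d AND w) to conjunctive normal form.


Step 1: Distribute ∨ over ∧: q ∨ (d ∧ w) = (q ∨ d) ∧ (q ∨ w).

(q OR d) AND (q OR w)


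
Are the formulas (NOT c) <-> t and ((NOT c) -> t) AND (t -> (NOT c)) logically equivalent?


Compare truth tables:
c | t | φ | ψ
-------------
F | F | F | F
T | F | T | T
F | T | T | T
T | T | F | F
The columns φ and ψ agree on every row.

Yes, they are logically equivalent.


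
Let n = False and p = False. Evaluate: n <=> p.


Biconditional is true when both operands have the same truth value.
Substitute: n=False, p=False.
False <=> False evaluates to True.

True


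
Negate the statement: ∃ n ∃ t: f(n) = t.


Negation flips each quantifier (∀↔∃) and negates the inner predicate.
¬(∃ n ∃ t: φ) = ∀ n ∀ t: ¬φ.

∀ n ∀ t: ¬(f(n) = t)


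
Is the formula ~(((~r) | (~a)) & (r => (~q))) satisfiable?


Search for a satisfying assignment over {a, q, r}.
Try a=True, q=False, r=True: the formula evaluates to True.
A satisfying assignment exists.

Satisfiable.


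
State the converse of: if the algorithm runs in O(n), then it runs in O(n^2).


The converse of (P → Q) is (Q → P). It is not in general equivalent to the original.
Here P = 'the algorithm runs in O(n)' and Q = 'it runs in O(n^2)'.

If it runs in O(n^2), then the algorithm runs in O(n).


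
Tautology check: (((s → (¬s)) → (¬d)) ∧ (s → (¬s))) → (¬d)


Build the truth table over {d, s}:
d | s | φ
---------
F | F | T
T | F | T
F | T | T
T | T | T
Every row evaluates to true.

Yes, it is a tautology.


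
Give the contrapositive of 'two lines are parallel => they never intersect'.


The contrapositive of (P → Q) is (¬Q → ¬P); it is logically equivalent to the original.
Here P = 'two lines are parallel' and Q = 'they never intersect'.

If not (they never intersect), then not (two lines are parallel).


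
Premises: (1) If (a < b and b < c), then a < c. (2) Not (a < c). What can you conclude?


Modus tollens: from (P → Q) and ¬Q, infer ¬P.
Q = 'a < c' is denied; since P → Q, P must also fail.

Not ((a < b and b < c)).


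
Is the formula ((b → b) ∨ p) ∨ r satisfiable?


Search for a satisfying assignment over {b, p, r}.
Try b=F, p=F, r=F: the formula evaluates to T.
A satisfying assignment exists.

Satisfiable.


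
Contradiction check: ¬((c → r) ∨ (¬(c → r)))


Truth table over {c, r}:
c | r | φ
---------
F | F | F
T | F | F
F | T | F
T | T | F
Every row is false.

Yes, it is a contradiction.


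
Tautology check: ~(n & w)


Build the truth table over {n, w}:
n | w | φ
---------
False | False | True
True | False | True
False | True | True
True | True | False
Counterexample at row 4: with n=True, w=True, the formula is False.

No, it is not a tautology.


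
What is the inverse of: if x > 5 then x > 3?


The inverse of (P → Q) is (¬P → ¬Q). It is equivalent to the converse, not to the original.
Here P = 'x > 5' and Q = 'x > 3'.

If not (x > 5), then not (x > 3).


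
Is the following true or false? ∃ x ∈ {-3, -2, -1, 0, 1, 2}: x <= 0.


Evaluate the predicate on each element: -3:T, -2:T, -1:T, 0:T, 1:F, 2:F.
Witness x = -3 satisfies the predicate.

T


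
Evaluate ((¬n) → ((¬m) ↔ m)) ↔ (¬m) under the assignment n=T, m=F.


Substitute n=T, m=F:
¬n = F
¬m = T
(¬m) ↔ m = T ↔ F = F
(¬n) → ((¬m) ↔ m) = F → F = T
¬m = T
((¬n) → ((¬m) ↔ m)) ↔ (¬m) = T ↔ T = T

T


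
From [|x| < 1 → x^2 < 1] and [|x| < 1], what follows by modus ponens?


Modus ponens: from (P → Q) and P, infer Q.
P = '|x| < 1' is asserted, and P → Q holds, so Q follows.

x^2 < 1.


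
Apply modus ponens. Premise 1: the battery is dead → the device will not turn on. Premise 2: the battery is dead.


Modus ponens: from (P → Q) and P, infer Q.
P = 'the battery is dead' is asserted, and P → Q holds, so Q follows.

the device will not turn on.


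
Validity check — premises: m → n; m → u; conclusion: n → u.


This is (no valid rule). There exist truth assignments where the premises are all true but the conclusion is false.

Invalid.


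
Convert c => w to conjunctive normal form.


Step 1: Rewrite c → w as ¬c ∨ w.

(~c) | w


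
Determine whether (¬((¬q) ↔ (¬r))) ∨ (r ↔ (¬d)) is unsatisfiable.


Truth table over {d, q, r}:
d | q | r | φ
-------------
F | F | F | F
T | F | F | T
F | T | F | T
T | T | F | T
F | F | T | T
T | F | T | T
F | T | T | T
T | T | T | F
Satisfying assignment at row 2: d=T, q=F, r=F gives T.

No, it is not a contradiction.


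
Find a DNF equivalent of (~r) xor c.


Step 1: (¬r) ⊕ c is true exactly when they disagree: ((¬r) ∧ ¬c) ∨ (¬(¬r) ∧ c).
Step 2: Eliminate any double negations (¬¬X = X).

((~r) & (~c)) | (r & c)


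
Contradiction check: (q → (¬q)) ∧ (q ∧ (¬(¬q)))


Truth table over {q}:
q | φ
-----
F | F
T | F
Every row is false.

Yes, it is a contradiction.


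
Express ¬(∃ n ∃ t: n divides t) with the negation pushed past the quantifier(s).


Negation flips each quantifier (∀↔∃) and negates the inner predicate.
¬(∃ n ∃ t: φ) = ∀ n ∀ t: ¬φ.

∀ n ∀ t: ¬(n divides t)


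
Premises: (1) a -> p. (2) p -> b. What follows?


Hypothetical syllogism: from (P → Q) and (Q → R), infer (P → R).
Chain the two implications through the shared middle term 'p'.

a -> b
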